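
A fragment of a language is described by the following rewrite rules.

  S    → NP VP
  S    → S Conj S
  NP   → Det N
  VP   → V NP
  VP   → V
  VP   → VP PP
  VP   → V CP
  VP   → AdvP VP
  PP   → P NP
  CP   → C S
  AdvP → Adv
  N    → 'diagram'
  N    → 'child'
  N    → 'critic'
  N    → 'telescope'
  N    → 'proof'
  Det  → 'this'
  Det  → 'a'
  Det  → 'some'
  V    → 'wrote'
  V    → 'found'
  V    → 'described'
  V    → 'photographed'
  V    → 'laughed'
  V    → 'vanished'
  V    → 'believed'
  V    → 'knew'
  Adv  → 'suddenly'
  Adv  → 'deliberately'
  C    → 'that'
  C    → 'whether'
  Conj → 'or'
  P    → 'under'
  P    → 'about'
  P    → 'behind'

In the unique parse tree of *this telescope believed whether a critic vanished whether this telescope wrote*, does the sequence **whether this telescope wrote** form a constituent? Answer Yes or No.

Yes

[S [NP [Det this] [N telescope]] [VP [V believed] [CP [C whether] [S [NP [Det a] [N critic]] [VP [V vanished] [CP [C whether] [S [NP [Det this] [N telescope]] [VP [V wrote]]]]]]]]]
The words 'whether this telescope wrote' are exhaustively dominated by a single CP node (built by CP → C S), so they form a constituent.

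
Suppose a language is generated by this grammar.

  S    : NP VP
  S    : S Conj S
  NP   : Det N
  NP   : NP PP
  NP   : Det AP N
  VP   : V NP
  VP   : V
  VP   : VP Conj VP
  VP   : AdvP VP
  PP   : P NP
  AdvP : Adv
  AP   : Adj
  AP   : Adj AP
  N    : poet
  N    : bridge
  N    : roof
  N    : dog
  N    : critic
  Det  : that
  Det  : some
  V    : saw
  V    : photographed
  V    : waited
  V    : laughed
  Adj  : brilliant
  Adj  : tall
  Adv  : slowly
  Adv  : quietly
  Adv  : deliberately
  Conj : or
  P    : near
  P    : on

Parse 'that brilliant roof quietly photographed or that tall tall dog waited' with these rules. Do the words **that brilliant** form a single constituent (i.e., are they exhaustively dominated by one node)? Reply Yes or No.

No

[S [S [NP [Det that] [AP [Adj brilliant]] [N roof]] [VP [AdvP [Adv quietly]] [VP [V photographed]]]] [Conj or] [S [NP [Det that] [AP [Adj tall] [AP [Adj tall]]] [N dog]] [VP [V waited]]]]
The smallest constituent containing 'that brilliant' is the NP spanning 'that brilliant roof'; no single node in the tree dominates exactly the given words.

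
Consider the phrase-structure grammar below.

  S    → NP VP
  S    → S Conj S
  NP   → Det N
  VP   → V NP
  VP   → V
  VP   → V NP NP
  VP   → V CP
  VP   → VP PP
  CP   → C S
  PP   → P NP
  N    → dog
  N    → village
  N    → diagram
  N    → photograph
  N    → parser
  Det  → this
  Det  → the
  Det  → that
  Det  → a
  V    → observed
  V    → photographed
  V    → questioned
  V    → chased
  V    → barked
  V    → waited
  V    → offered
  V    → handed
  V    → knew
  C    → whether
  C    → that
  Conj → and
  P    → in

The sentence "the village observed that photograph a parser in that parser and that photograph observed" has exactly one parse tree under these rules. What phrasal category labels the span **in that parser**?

PP

S
  S
    NP
      Det: the
      N: village
    VP
      VP
        V: observed
        NP
          Det: that
          N: photograph
        NP
          Det: a
          N: parser
      PP
        P: in
        NP
          Det: that
          N: parser
  Conj: and
  S
    NP
      Det: that
      N: photograph
    VP
      V: observed
The span 'in that parser' is the PP node built by PP → P NP.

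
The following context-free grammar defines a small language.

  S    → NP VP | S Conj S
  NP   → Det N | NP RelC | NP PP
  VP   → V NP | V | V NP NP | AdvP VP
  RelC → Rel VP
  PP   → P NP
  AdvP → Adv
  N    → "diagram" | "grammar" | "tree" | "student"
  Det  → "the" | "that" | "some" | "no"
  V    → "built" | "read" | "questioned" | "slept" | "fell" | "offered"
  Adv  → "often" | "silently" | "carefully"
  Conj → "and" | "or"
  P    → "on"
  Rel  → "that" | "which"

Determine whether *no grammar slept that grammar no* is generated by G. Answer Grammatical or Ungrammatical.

For S → NP VP, the only prefix that parses as NP is 'no grammar', but the remainder 'slept that grammar no' is not a VP under these rules. The alternative S rule S → S Conj S likewise has no satisfying split.

Ungrammatical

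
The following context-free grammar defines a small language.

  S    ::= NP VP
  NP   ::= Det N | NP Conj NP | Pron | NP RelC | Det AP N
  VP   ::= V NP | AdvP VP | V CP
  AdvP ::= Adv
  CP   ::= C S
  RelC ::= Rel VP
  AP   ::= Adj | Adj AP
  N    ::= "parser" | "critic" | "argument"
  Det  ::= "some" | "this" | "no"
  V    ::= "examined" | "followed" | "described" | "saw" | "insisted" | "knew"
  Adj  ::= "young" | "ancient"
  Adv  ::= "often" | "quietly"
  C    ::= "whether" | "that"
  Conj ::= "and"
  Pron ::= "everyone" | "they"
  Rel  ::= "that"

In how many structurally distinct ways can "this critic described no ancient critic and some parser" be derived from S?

[S [NP [Det this] [N critic]] [VP [V described] [NP [NP [Det no] [AP [Adj ancient]] [N critic]] [Conj and] [NP [Det some] [N parser]]]]]
No rule offers an alternative attachment or grouping for any span, so this is the only derivation.

1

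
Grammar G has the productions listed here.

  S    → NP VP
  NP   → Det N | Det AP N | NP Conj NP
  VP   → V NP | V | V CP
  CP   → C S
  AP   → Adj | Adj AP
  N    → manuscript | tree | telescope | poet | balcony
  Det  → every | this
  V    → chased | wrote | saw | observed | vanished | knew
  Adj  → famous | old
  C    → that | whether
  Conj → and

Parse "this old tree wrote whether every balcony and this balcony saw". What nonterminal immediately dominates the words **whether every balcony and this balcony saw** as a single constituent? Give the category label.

S
  NP
    Det: this
    AP
      Adj: old
    N: tree
  VP
    V: wrote
    CP
      C: whether
      S
        NP
          NP
            Det: every
            N: balcony
          Conj: and
          NP
            Det: this
            N: balcony
        VP
          V: saw
The span 'whether every balcony and this balcony saw' is the CP node built by CP → C S.

CP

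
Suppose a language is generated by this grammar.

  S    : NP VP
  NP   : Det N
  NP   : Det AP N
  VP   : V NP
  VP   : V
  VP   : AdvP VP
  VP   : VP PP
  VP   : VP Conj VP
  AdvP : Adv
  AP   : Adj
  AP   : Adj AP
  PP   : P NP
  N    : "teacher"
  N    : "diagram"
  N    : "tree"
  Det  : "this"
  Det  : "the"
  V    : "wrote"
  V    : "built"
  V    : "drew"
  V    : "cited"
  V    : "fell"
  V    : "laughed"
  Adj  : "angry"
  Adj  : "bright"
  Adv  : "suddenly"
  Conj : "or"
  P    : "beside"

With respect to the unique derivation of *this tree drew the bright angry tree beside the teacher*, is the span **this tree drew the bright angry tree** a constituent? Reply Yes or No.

No

[S [NP [Det this] [N tree]] [VP [VP [V drew] [NP [Det the] [AP [Adj bright] [AP [Adj angry]]] [N tree]]] [PP [P beside] [NP [Det the] [N teacher]]]]]
The smallest constituent containing 'this tree drew the bright angry tree' is the S spanning 'this tree drew the bright angry tree beside the teacher'; no single node in the tree dominates exactly the given words.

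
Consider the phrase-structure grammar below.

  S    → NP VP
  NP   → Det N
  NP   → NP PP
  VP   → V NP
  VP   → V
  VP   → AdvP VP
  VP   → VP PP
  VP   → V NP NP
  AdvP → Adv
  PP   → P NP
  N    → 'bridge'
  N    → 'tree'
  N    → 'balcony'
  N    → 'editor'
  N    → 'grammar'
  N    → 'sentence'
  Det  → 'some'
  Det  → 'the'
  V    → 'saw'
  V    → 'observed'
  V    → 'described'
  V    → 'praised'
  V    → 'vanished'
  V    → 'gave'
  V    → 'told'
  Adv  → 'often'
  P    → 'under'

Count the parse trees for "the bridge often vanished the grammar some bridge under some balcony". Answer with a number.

3

Two of the 3 distinct bracketings:
[S [NP [Det the] [N bridge]] [VP [AdvP [Adv often]] [VP [VP [V vanished] [NP [Det the] [N grammar]] [NP [Det some] [N bridge]]] [PP [P under] [NP [Det some] [N balcony]]]]]]
[S [NP [Det the] [N bridge]] [VP [AdvP [Adv often]] [VP [V vanished] [NP [Det the] [N grammar]] [NP [NP [Det some] [N bridge]] [PP [P under] [NP [Det some] [N balcony]]]]]]]
The difference turns on whether NP → NP PP is used at the relevant span, versus an alternative expansion of NP.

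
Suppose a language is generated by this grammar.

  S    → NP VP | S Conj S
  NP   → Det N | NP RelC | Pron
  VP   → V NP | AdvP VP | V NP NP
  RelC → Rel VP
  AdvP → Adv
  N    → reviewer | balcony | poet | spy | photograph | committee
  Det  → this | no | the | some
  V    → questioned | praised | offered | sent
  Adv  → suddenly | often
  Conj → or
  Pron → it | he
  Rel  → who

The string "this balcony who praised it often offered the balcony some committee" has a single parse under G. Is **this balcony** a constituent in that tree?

[S [NP [NP [Det this] [N balcony]] [RelC [Rel who] [VP [V praised] [NP [Pron it]]]]] [VP [AdvP [Adv often]] [VP [V offered] [NP [Det the] [N balcony]] [NP [Det some] [N committee]]]]]
The words 'this balcony' are exhaustively dominated by a single NP node (built by NP → Det N), so they form a constituent.

Yes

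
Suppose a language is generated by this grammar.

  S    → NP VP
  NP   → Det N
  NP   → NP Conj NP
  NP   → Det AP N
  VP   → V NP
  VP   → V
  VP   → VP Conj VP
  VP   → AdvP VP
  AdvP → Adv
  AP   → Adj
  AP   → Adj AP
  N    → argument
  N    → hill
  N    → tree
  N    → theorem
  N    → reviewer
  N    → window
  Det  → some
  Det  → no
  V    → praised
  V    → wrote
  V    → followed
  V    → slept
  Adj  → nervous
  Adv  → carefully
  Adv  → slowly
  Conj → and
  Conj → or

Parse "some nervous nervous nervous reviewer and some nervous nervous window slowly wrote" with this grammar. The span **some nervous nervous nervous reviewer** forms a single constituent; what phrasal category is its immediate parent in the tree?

NP

[S [NP [NP [Det some] [AP [Adj nervous] [AP [Adj nervous] [AP [Adj nervous]]]] [N reviewer]] [Conj and] [NP [Det some] [AP [Adj nervous] [AP [Adj nervous]]] [N window]]] [VP [AdvP [Adv slowly]] [VP [V wrote]]]]
The span 'some nervous nervous nervous reviewer' is the NP node built by NP → Det AP N.
Its mother is the NP built by NP → NP Conj NP.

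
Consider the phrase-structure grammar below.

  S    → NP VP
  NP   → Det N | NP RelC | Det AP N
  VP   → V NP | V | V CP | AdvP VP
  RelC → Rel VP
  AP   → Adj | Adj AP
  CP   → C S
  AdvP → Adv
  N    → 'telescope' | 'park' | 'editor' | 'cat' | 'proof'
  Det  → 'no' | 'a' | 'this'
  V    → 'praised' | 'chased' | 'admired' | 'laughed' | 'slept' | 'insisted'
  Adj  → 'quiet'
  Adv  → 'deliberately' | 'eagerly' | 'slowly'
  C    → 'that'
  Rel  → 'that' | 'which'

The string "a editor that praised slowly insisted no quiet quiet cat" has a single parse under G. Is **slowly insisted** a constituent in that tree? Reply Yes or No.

No

[S [NP [NP [Det a] [N editor]] [RelC [Rel that] [VP [V praised]]]] [VP [AdvP [Adv slowly]] [VP [V insisted] [NP [Det no] [AP [Adj quiet] [AP [Adj quiet]]] [N cat]]]]]
The smallest constituent containing 'slowly insisted' is the VP spanning 'slowly insisted no quiet quiet cat'; no single node in the tree dominates exactly the given words.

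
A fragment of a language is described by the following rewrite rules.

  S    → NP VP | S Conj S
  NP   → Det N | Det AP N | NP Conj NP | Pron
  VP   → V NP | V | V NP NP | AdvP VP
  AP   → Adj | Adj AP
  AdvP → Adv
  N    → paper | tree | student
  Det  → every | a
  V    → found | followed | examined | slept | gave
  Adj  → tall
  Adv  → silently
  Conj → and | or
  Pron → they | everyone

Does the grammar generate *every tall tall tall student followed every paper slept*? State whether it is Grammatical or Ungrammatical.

For S → NP VP, the only prefix that parses as NP is 'every tall tall tall student', but the remainder 'followed every paper slept' is not a VP under these rules. The alternative S rule S → S Conj S likewise has no satisfying split.

Ungrammatical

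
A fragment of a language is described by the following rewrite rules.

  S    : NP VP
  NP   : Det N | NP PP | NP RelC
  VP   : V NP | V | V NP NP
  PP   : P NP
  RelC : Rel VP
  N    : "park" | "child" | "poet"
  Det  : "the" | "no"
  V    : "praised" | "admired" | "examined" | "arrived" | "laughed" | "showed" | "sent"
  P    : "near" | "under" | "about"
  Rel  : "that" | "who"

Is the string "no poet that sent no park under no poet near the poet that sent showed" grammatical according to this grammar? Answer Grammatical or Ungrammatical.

Grammatical

S
  NP
    NP
      NP
        Det: no
        N: poet
      RelC
        Rel: that
        VP
          V: sent
          NP
            Det: no
            N: park
    PP
      P: under
      NP
        NP
          Det: no
          N: poet
        PP
          P: near
          NP
            NP
              Det: the
              N: poet
            RelC
              Rel: that
              VP
                V: sent
  VP
    V: showed
The bracketing above is licensed at every node by one of the given productions, with S at the root.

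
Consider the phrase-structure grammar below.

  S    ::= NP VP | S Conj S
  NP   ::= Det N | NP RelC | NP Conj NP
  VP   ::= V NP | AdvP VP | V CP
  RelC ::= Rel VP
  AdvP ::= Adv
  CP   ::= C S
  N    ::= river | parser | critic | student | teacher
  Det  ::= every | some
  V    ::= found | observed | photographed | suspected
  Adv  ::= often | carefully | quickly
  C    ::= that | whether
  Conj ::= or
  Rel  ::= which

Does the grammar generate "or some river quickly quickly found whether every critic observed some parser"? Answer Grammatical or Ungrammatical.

Ungrammatical

For S → NP VP, no prefix of the string parses as an NP. The alternative S rule S → S Conj S likewise has no satisfying split.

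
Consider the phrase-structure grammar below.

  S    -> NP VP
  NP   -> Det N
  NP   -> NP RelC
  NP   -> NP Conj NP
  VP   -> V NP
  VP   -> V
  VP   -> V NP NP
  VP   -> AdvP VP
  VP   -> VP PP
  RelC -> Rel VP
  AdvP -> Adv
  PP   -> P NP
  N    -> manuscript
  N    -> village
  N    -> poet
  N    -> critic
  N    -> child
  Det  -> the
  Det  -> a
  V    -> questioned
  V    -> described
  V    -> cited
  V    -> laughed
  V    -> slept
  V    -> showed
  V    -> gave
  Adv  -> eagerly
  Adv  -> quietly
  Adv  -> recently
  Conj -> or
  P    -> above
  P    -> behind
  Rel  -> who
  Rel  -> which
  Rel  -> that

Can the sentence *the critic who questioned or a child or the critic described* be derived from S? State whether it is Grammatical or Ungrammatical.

Grammatical

[S [NP [NP [NP [Det the] [N critic]] [RelC [Rel who] [VP [V questioned]]]] [Conj or] [NP [NP [Det a] [N child]] [Conj or] [NP [Det the] [N critic]]]] [VP [V described]]]
Every word is introduced by a lexical rule and the phrasal rules combine the resulting categories into a single S.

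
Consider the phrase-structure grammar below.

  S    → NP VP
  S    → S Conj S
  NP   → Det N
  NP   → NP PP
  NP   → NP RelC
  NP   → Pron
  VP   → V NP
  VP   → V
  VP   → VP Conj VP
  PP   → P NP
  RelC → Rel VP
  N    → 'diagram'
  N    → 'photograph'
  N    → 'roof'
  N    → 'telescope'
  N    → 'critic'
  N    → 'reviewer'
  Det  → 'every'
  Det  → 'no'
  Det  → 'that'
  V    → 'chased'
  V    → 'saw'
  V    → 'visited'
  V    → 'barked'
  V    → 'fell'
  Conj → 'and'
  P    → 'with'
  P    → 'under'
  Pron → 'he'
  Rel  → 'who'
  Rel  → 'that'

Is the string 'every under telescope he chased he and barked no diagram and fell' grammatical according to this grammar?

A Det word can never sit immediately before a P word in any string this grammar generates, so the substring 'every under' rules out a derivation.

Ungrammatical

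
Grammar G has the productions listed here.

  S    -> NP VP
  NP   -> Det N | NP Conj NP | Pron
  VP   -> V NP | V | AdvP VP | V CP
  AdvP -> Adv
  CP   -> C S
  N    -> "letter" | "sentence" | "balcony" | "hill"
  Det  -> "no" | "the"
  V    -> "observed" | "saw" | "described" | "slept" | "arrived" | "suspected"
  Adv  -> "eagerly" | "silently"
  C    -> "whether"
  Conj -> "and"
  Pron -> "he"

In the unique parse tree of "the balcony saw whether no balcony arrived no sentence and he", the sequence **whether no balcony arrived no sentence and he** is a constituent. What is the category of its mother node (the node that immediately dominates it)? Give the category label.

VP

S
  NP
    Det: the
    N: balcony
  VP
    V: saw
    CP
      C: whether
      S
        NP
          Det: no
          N: balcony
        VP
          V: arrived
          NP
            NP
              Det: no
              N: sentence
            Conj: and
            NP
              Pron: he
The span 'whether no balcony arrived no sentence and he' is the CP node built by CP → C S.
Its mother is the VP built by VP → V CP.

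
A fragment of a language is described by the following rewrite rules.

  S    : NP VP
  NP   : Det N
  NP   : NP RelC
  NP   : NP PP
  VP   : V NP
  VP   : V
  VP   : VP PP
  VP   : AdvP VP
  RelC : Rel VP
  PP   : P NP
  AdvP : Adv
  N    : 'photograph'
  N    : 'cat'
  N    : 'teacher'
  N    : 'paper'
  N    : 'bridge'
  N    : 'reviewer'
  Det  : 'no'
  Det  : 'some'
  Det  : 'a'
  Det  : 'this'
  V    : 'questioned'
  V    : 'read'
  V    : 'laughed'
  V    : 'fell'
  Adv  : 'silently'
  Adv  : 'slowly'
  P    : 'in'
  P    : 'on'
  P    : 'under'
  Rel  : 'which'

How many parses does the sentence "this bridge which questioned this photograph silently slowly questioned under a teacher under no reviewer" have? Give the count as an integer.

9

Two of the 9 distinct bracketings:
[S [NP [NP [Det this] [N bridge]] [RelC [Rel which] [VP [V questioned] [NP [Det this] [N photograph]]]]] [VP [VP [AdvP [Adv silently]] [VP [AdvP [Adv slowly]] [VP [V questioned]]]] [PP [P under] [NP [NP [Det a] [N teacher]] [PP [P under] [NP [Det no] [N reviewer]]]]]]]
[S [NP [NP [Det this] [N bridge]] [RelC [Rel which] [VP [V questioned] [NP [Det this] [N photograph]]]]] [VP [VP [VP [AdvP [Adv silently]] [VP [AdvP [Adv slowly]] [VP [V questioned]]]] [PP [P under] [NP [Det a] [N teacher]]]] [PP [P under] [NP [Det no] [N reviewer]]]]]
The difference turns on whether NP → NP PP is used at the relevant span, versus an alternative expansion of NP.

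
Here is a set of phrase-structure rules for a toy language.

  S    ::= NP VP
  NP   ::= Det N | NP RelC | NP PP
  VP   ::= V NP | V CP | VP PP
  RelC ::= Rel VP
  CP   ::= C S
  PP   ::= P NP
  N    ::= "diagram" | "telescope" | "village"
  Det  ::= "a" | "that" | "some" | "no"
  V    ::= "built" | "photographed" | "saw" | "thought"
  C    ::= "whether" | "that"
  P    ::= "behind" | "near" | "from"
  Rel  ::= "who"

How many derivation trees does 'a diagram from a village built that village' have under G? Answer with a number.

[S [NP [NP [Det a] [N diagram]] [PP [P from] [NP [Det a] [N village]]]] [VP [V built] [NP [Det that] [N village]]]]
No rule offers an alternative attachment or grouping for any span, so this is the only derivation.

1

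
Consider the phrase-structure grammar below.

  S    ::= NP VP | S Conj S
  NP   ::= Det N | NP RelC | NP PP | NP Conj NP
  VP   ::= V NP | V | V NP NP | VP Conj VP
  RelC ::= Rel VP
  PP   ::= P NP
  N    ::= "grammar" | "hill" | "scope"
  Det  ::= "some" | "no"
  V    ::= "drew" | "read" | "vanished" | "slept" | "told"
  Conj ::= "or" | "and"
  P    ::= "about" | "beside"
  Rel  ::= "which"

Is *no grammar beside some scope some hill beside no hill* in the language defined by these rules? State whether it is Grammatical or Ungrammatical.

For S → NP VP, every NP-prefix leaves a non-VP remainder: after 'no grammar' the remainder is not a VP; after 'no grammar beside some scope' the remainder is not a VP. The alternative S rule S → S Conj S likewise has no satisfying split.

Ungrammatical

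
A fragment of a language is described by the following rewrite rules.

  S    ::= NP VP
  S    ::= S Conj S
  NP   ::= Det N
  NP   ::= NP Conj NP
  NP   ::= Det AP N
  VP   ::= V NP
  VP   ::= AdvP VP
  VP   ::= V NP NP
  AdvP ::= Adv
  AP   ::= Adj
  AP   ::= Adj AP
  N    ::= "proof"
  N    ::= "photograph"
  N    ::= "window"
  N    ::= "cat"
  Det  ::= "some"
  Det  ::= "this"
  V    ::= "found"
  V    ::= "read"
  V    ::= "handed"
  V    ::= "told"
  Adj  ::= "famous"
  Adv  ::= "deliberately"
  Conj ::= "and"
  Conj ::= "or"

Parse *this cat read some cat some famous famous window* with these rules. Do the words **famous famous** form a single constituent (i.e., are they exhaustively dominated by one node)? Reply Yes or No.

[S [NP [Det this] [N cat]] [VP [V read] [NP [Det some] [N cat]] [NP [Det some] [AP [Adj famous] [AP [Adj famous]]] [N window]]]]
The words 'famous famous' are exhaustively dominated by a single AP node (built by AP → Adj AP), so they form a constituent.

Yes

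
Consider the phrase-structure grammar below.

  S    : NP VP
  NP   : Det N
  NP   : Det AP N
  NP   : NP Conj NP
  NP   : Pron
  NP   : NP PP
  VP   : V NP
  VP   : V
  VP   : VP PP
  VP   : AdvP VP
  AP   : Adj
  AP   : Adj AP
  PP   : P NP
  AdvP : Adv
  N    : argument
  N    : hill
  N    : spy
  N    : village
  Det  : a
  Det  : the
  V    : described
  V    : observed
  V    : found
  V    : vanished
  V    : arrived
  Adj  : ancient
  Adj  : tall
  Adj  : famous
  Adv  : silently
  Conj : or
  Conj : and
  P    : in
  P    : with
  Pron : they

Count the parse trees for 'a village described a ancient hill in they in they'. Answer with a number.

Two of the 5 distinct bracketings:
[S [NP [Det a] [N village]] [VP [V described] [NP [NP [Det a] [AP [Adj ancient]] [N hill]] [PP [P in] [NP [NP [Pron they]] [PP [P in] [NP [Pron they]]]]]]]]
[S [NP [Det a] [N village]] [VP [V described] [NP [NP [NP [Det a] [AP [Adj ancient]] [N hill]] [PP [P in] [NP [Pron they]]]] [PP [P in] [NP [Pron they]]]]]]
The trees differ in how a recursive rule is bracketed over the same span.

5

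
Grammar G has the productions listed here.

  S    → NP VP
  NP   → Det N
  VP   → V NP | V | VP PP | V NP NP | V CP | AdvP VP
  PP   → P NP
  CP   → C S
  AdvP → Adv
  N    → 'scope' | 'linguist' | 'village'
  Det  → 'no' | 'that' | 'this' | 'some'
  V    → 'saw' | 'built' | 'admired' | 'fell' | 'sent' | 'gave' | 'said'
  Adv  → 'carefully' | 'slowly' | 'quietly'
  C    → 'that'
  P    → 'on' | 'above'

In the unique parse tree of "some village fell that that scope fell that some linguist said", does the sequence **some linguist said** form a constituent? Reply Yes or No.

[S [NP [Det some] [N village]] [VP [V fell] [CP [C that] [S [NP [Det that] [N scope]] [VP [V fell] [CP [C that] [S [NP [Det some] [N linguist]] [VP [V said]]]]]]]]]
The words 'some linguist said' are exhaustively dominated by a single S node (built by S → NP VP), so they form a constituent.

Yes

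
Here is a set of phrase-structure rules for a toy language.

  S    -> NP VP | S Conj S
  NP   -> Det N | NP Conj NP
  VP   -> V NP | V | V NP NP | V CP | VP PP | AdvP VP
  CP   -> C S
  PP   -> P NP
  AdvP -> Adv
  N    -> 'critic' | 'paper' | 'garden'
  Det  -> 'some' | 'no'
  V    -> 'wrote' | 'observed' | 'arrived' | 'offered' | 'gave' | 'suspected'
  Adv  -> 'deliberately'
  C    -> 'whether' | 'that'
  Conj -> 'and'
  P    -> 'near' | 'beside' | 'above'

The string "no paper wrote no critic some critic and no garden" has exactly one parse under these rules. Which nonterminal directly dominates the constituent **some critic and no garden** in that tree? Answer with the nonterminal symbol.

S
  NP
    Det: no
    N: paper
  VP
    V: wrote
    NP
      Det: no
      N: critic
    NP
      NP
        Det: some
        N: critic
      Conj: and
      NP
        Det: no
        N: garden
The span 'some critic and no garden' is the NP node built by NP → NP Conj NP.
Its mother is the VP built by VP → V NP NP.

VP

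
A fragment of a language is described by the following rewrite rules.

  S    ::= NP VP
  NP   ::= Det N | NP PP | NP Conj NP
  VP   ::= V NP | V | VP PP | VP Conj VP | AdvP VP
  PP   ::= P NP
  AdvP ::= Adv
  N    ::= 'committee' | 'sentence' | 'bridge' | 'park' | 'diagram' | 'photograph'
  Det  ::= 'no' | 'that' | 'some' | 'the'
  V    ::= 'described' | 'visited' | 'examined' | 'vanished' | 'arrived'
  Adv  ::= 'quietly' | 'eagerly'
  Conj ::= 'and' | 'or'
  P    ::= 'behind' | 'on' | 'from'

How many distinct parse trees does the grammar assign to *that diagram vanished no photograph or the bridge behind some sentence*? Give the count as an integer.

3

Two of the 3 distinct bracketings:
[S [NP [Det that] [N diagram]] [VP [V vanished] [NP [NP [NP [Det no] [N photograph]] [Conj or] [NP [Det the] [N bridge]]] [PP [P behind] [NP [Det some] [N sentence]]]]]]
[S [NP [Det that] [N diagram]] [VP [V vanished] [NP [NP [Det no] [N photograph]] [Conj or] [NP [NP [Det the] [N bridge]] [PP [P behind] [NP [Det some] [N sentence]]]]]]]
The trees differ in how a recursive rule is bracketed over the same span.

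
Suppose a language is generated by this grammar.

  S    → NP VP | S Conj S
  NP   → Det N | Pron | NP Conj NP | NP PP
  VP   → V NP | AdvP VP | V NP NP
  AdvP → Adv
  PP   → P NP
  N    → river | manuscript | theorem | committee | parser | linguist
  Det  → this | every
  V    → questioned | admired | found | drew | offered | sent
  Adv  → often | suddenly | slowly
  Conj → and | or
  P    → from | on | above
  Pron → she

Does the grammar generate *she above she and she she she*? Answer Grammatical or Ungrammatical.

Ungrammatical

For S → NP VP, every NP-prefix leaves a non-VP remainder: after 'she' the remainder is not a VP; after 'she above she' the remainder is not a VP; after 'she above she and she' the remainder is not a VP. The alternative S rule S → S Conj S likewise has no satisfying split.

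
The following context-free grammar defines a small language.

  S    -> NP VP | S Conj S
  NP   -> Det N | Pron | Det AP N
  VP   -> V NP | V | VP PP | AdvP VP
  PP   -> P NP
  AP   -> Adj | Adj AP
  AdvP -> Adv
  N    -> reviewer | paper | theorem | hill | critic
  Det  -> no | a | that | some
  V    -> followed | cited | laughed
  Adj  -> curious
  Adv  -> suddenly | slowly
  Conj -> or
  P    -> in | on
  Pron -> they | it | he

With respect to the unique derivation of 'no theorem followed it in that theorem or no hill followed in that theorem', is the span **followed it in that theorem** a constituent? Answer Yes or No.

Yes

[S [S [NP [Det no] [N theorem]] [VP [VP [V followed] [NP [Pron it]]] [PP [P in] [NP [Det that] [N theorem]]]]] [Conj or] [S [NP [Det no] [N hill]] [VP [VP [V followed]] [PP [P in] [NP [Det that] [N theorem]]]]]]
The words 'followed it in that theorem' are exhaustively dominated by a single VP node (built by VP → VP PP), so they form a constituent.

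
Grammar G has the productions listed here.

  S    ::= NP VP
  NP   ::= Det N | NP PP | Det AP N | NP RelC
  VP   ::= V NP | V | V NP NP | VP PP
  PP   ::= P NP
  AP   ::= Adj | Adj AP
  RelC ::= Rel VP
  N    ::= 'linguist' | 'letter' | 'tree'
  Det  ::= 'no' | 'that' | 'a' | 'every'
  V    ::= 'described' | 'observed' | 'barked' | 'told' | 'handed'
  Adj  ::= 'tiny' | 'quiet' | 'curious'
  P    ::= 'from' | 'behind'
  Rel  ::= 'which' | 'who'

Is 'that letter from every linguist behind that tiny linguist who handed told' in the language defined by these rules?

Grammatical

S
  NP
    NP
      Det: that
      N: letter
    PP
      P: from
      NP
        NP
          Det: every
          N: linguist
        PP
          P: behind
          NP
            NP
              Det: that
              AP
                Adj: tiny
              N: linguist
            RelC
              Rel: who
              VP
                V: handed
  VP
    V: told
The bracketing above is licensed at every node by one of the given productions, with S at the root.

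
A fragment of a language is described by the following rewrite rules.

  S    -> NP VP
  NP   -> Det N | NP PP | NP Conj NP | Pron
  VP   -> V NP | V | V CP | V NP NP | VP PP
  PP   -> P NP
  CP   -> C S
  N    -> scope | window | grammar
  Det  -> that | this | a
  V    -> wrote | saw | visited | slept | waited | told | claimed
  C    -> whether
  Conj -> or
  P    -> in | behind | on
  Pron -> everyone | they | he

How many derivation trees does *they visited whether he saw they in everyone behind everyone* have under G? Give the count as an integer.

9

Two of the 9 distinct bracketings:
[S [NP [Pron they]] [VP [V visited] [CP [C whether] [S [NP [Pron he]] [VP [V saw] [NP [NP [Pron they]] [PP [P in] [NP [NP [Pron everyone]] [PP [P behind] [NP [Pron everyone]]]]]]]]]]]
[S [NP [Pron they]] [VP [V visited] [CP [C whether] [S [NP [Pron he]] [VP [V saw] [NP [NP [NP [Pron they]] [PP [P in] [NP [Pron everyone]]]] [PP [P behind] [NP [Pron everyone]]]]]]]]]
The trees differ in how a recursive rule is bracketed over the same span.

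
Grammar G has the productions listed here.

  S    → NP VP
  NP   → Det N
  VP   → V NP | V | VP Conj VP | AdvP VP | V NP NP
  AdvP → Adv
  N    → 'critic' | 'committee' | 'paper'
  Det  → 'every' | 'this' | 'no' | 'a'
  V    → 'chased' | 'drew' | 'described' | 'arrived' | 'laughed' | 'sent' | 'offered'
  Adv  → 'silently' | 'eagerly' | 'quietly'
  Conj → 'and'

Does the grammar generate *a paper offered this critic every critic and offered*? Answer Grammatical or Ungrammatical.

S
  NP
    Det: a
    N: paper
  VP
    VP
      V: offered
      NP
        Det: this
        N: critic
      NP
        Det: every
        N: critic
    Conj: and
    VP
      V: offered
Each bracket corresponds to one application of a listed rule, so the string is derivable from S.

Grammatical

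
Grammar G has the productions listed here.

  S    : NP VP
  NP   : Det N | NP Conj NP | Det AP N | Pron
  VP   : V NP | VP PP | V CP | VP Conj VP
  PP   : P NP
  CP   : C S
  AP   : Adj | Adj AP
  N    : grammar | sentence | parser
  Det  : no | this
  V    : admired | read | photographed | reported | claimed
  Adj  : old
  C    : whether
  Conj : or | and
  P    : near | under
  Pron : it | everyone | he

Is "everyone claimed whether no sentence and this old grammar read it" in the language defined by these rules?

[S [NP [Pron everyone]] [VP [V claimed] [CP [C whether] [S [NP [NP [Det no] [N sentence]] [Conj and] [NP [Det this] [AP [Adj old]] [N grammar]]] [VP [V read] [NP [Pron it]]]]]]]
Each bracket corresponds to one application of a listed rule, so the string is derivable from S.

Grammatical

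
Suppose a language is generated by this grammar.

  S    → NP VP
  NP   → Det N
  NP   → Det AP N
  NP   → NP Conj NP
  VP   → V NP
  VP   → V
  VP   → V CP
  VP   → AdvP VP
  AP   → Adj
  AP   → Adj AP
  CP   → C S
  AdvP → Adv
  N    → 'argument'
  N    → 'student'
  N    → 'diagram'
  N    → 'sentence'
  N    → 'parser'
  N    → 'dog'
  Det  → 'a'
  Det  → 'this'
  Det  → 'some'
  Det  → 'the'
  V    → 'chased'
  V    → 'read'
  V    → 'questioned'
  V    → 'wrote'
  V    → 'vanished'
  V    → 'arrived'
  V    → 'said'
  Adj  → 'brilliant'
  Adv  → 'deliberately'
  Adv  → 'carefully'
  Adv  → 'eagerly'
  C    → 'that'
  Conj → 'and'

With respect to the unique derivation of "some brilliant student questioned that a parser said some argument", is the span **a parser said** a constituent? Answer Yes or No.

No

[S [NP [Det some] [AP [Adj brilliant]] [N student]] [VP [V questioned] [CP [C that] [S [NP [Det a] [N parser]] [VP [V said] [NP [Det some] [N argument]]]]]]]
The smallest constituent containing 'a parser said' is the S spanning 'a parser said some argument'; no single node in the tree dominates exactly the given words.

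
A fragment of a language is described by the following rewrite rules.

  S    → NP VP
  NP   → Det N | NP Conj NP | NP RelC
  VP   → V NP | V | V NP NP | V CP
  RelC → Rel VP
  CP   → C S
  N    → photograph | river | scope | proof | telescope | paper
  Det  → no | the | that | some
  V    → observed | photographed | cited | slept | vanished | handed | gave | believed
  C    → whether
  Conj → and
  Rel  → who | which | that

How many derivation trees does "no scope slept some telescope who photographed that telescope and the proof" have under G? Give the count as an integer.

3

Two of the 3 distinct bracketings:
[S [NP [Det no] [N scope]] [VP [V slept] [NP [NP [NP [Det some] [N telescope]] [RelC [Rel who] [VP [V photographed] [NP [Det that] [N telescope]]]]] [Conj and] [NP [Det the] [N proof]]]]]
[S [NP [Det no] [N scope]] [VP [V slept] [NP [NP [Det some] [N telescope]] [RelC [Rel who] [VP [V photographed] [NP [NP [Det that] [N telescope]] [Conj and] [NP [Det the] [N proof]]]]]]]]
The trees differ in how a recursive rule is bracketed over the same span.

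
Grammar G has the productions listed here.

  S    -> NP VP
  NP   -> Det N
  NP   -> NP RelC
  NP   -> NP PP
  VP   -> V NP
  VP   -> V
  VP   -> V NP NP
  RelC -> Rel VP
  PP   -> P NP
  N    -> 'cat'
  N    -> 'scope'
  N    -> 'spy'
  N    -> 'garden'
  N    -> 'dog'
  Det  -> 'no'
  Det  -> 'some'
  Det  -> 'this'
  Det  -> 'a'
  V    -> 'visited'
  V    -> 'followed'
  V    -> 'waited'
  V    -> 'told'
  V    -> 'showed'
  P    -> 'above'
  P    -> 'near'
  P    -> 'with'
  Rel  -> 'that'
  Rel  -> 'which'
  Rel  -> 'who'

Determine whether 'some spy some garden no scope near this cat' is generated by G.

Ungrammatical

For S → NP VP, the only prefix that parses as NP is 'some spy', but the remainder 'some garden no scope near this cat' is not a VP under these rules.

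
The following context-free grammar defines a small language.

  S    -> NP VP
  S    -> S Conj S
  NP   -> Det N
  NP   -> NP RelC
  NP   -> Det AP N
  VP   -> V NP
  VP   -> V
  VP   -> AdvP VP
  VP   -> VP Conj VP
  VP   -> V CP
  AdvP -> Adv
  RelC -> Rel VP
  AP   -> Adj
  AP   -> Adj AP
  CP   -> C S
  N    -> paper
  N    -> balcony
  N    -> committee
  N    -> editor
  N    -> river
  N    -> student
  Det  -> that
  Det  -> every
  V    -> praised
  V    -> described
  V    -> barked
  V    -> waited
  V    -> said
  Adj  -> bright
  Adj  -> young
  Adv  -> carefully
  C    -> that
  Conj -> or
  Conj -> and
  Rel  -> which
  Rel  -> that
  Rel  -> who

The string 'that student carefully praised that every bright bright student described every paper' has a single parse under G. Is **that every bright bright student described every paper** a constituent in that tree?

Yes

[S [NP [Det that] [N student]] [VP [AdvP [Adv carefully]] [VP [V praised] [CP [C that] [S [NP [Det every] [AP [Adj bright] [AP [Adj bright]]] [N student]] [VP [V described] [NP [Det every] [N paper]]]]]]]]
The words 'that every bright bright student described every paper' are exhaustively dominated by a single CP node (built by CP → C S), so they form a constituent.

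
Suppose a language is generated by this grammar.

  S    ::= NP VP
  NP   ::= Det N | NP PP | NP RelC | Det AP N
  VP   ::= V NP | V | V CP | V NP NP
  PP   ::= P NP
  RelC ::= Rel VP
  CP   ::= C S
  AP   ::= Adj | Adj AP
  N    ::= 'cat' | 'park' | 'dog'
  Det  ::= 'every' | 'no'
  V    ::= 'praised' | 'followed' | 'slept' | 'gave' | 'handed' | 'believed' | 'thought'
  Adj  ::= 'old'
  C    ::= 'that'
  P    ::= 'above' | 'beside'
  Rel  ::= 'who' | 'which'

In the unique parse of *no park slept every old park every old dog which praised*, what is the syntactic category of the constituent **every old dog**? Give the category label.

[S [NP [Det no] [N park]] [VP [V slept] [NP [Det every] [AP [Adj old]] [N park]] [NP [NP [Det every] [AP [Adj old]] [N dog]] [RelC [Rel which] [VP [V praised]]]]]]
The span 'every old dog' is the NP node built by NP → Det AP N.

NP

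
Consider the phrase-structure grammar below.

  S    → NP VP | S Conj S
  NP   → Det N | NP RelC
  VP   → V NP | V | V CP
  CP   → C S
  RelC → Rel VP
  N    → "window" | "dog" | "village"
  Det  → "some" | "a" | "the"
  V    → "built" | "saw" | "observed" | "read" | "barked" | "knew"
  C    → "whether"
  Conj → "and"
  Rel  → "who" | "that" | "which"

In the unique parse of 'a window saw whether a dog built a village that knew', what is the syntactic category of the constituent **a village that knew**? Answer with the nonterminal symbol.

NP

S
  NP
    Det: a
    N: window
  VP
    V: saw
    CP
      C: whether
      S
        NP
          Det: a
          N: dog
        VP
          V: built
          NP
            NP
              Det: a
              N: village
            RelC
              Rel: that
              VP
                V: knew
The span 'a village that knew' is the NP node built by NP → NP RelC.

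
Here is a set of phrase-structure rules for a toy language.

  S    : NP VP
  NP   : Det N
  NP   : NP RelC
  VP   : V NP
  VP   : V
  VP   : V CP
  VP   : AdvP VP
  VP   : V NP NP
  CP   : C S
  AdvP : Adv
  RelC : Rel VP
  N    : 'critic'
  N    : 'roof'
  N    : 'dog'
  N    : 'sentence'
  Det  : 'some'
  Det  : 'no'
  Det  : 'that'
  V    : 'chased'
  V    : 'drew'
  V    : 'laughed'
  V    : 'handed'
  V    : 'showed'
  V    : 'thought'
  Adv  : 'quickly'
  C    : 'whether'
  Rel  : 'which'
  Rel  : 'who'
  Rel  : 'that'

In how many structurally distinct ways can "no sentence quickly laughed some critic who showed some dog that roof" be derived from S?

2

The two bracketings:
[S [NP [Det no] [N sentence]] [VP [AdvP [Adv quickly]] [VP [V laughed] [NP [NP [Det some] [N critic]] [RelC [Rel who] [VP [V showed] [NP [Det some] [N dog]] [NP [Det that] [N roof]]]]]]]]
[S [NP [Det no] [N sentence]] [VP [AdvP [Adv quickly]] [VP [V laughed] [NP [NP [Det some] [N critic]] [RelC [Rel who] [VP [V showed] [NP [Det some] [N dog]]]]] [NP [Det that] [N roof]]]]]
The trees differ in how a recursive rule is bracketed over the same span.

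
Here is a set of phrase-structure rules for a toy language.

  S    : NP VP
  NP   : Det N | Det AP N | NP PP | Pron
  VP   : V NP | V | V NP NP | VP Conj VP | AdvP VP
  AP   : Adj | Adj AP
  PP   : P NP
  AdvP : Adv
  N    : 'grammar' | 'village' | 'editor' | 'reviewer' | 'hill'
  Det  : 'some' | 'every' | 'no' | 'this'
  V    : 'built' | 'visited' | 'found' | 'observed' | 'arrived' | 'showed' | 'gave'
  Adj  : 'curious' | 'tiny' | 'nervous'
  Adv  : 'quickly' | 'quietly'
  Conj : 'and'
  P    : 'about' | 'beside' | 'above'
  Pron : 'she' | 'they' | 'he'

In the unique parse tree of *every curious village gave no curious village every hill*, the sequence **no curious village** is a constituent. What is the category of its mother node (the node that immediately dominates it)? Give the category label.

VP

[S [NP [Det every] [AP [Adj curious]] [N village]] [VP [V gave] [NP [Det no] [AP [Adj curious]] [N village]] [NP [Det every] [N hill]]]]
The span 'no curious village' is the NP node built by NP → Det AP N.
Its mother is the VP built by VP → V NP NP.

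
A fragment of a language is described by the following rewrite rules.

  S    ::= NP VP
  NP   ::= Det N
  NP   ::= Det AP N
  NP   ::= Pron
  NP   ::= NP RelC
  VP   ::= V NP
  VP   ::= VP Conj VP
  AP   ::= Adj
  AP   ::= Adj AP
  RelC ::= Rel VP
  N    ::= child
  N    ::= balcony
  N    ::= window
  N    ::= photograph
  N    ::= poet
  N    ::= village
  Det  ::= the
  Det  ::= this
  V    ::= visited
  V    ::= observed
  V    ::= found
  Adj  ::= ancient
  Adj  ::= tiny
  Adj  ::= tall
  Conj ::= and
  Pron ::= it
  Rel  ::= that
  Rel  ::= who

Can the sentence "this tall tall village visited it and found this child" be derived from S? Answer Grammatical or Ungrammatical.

S
  NP
    Det: this
    AP
      Adj: tall
      AP
        Adj: tall
    N: village
  VP
    VP
      V: visited
      NP
        Pron: it
    Conj: and
    VP
      V: found
      NP
        Det: this
        N: child
Every word is introduced by a lexical rule and the phrasal rules combine the resulting categories into a single S.

Grammatical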